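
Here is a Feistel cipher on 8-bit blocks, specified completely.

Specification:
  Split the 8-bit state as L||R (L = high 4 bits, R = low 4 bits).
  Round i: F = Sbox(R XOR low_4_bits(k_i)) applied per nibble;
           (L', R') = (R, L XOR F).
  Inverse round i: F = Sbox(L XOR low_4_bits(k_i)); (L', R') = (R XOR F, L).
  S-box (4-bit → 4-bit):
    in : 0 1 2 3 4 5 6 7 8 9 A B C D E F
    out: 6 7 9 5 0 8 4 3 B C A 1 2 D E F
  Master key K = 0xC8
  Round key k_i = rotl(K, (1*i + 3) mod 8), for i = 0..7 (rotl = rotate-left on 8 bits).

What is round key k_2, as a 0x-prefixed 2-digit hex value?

K = 0xC8
k_0 = rotl(K, (1*0+3) mod 8) = rotl(K, 3) = 0x46
k_1 = rotl(K, (1*1+3) mod 8) = rotl(K, 4) = 0x8C
k_2 = rotl(K, (1*2+3) mod 8) = rotl(K, 5) = 0x19

0x19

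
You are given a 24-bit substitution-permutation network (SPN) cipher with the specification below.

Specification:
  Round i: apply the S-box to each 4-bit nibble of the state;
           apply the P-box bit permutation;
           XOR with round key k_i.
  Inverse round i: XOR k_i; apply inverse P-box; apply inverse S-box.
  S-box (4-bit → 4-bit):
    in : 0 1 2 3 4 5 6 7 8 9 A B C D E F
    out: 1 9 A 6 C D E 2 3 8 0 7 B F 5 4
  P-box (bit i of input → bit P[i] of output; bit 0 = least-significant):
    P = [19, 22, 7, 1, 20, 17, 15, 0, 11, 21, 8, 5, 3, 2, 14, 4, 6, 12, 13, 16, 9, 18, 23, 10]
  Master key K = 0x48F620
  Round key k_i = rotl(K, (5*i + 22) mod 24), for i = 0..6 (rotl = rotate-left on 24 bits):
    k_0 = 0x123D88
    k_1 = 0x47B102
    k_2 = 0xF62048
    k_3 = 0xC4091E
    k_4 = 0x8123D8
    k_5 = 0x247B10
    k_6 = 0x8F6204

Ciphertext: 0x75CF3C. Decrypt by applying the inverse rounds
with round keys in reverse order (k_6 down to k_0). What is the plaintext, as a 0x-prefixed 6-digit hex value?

s_0 = ciphertext = 0x75CF3C
s_1 = InvRound(s_0, k_6) = 0x4F1DB8
s_2 = InvRound(s_1, k_5) = 0x14E27B
s_3 = InvRound(s_2, k_4) = 0x39F454
s_4 = InvRound(s_3, k_3) = 0x6DEBEC
s_5 = InvRound(s_4, k_2) = 0xE935BE
s_6 = InvRound(s_5, k_1) = 0x6AC23E
s_7 = InvRound(s_6, k_0) = 0x136DED

0x136DED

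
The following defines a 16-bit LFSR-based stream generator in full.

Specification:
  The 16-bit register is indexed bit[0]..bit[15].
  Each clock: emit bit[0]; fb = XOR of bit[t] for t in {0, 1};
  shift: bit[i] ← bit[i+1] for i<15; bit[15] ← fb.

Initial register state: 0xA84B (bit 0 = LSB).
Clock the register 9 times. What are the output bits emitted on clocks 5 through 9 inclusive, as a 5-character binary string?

00100

reg_0 = 0xA84B
clock 1: out=1, reg = 0x5425
clock 2: out=1, reg = 0xAA12
clock 3: out=0, reg = 0xD509
clock 4: out=1, reg = 0xEA84
clock 5: out=0, reg = 0x7542
clock 6: out=0, reg = 0xBAA1
clock 7: out=1, reg = 0xDD50
clock 8: out=0, reg = 0x6EA8
clock 9: out=0, reg = 0x3754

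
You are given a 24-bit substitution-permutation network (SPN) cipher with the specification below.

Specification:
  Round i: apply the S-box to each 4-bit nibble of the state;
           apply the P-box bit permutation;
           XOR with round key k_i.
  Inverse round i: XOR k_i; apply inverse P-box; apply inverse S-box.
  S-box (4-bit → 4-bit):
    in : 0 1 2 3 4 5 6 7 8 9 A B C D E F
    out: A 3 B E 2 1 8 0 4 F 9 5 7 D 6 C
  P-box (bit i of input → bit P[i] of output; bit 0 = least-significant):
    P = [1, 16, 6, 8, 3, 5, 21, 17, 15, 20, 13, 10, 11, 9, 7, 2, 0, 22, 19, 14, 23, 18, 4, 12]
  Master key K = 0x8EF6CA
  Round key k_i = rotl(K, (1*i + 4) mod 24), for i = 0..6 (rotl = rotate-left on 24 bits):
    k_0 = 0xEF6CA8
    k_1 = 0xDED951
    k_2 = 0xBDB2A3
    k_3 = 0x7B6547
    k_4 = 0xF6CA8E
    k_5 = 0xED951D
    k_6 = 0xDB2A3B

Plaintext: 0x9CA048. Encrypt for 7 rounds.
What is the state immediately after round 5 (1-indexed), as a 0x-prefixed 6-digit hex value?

0xA4B60D

s_0 = plaintext = 0x9CA048
s_1 = Round(s_0, k_0) = 0x3370DD
s_2 = Round(s_1, k_1) = 0xA08C0B
s_3 = Round(s_2, k_2) = 0x6F4241
s_4 = Round(s_3, k_3) = 0x62B365
s_5 = Round(s_4, k_4) = 0xA4B60D
s_6 = Round(s_5, k_5) = 0x2F88FF
s_7 = Round(s_6, k_6) = 0x755BFB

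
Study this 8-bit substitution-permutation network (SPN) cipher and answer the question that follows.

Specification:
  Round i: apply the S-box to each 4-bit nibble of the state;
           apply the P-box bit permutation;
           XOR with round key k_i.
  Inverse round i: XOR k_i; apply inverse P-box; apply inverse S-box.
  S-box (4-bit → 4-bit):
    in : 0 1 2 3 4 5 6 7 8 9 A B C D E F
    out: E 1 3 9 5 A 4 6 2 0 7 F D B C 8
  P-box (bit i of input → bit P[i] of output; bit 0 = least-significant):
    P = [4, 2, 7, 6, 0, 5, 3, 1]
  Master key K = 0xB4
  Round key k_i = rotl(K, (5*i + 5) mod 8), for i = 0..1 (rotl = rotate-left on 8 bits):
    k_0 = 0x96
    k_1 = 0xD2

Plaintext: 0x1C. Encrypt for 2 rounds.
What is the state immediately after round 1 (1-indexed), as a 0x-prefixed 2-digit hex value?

s_0 = plaintext = 0x1C
s_1 = Round(s_0, k_0) = 0x47
s_2 = Round(s_1, k_1) = 0x5F

0x47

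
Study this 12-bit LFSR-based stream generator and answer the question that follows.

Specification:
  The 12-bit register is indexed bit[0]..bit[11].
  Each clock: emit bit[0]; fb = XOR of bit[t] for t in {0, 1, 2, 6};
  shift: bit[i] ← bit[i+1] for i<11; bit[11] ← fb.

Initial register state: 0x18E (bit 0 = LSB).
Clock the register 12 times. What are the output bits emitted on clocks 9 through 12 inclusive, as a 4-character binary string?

reg_0 = 0x18E
clock 1: out=0, reg = 0x0C7
clock 2: out=1, reg = 0x063
clock 3: out=1, reg = 0x831
clock 4: out=1, reg = 0xC18
clock 5: out=0, reg = 0x60C
clock 6: out=0, reg = 0xB06
clock 7: out=0, reg = 0x583
clock 8: out=1, reg = 0x2C1
clock 9: out=1, reg = 0x160
clock 10: out=0, reg = 0x8B0
clock 11: out=0, reg = 0x458
clock 12: out=0, reg = 0xA2C

1000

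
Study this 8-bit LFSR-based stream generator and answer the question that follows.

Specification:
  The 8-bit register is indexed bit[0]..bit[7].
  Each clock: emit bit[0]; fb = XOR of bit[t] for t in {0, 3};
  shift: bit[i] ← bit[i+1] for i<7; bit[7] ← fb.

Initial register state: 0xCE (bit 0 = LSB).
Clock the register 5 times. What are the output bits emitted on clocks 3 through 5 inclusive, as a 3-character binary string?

reg_0 = 0xCE
clock 1: out=0, reg = 0xE7
clock 2: out=1, reg = 0xF3
clock 3: out=1, reg = 0xF9
clock 4: out=1, reg = 0x7C
clock 5: out=0, reg = 0xBE

110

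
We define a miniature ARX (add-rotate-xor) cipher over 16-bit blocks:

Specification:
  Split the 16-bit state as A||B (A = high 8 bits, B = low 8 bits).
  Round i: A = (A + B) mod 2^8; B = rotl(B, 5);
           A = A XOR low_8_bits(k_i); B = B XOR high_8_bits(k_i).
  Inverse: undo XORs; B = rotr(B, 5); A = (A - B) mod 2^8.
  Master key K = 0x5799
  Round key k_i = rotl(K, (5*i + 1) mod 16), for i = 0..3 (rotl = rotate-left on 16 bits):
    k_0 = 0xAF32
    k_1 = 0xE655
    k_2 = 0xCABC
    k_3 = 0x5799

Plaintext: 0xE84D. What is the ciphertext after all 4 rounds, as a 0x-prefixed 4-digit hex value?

s_0 = plaintext = 0xE84D
s_1 = Round(s_0, k_0) = 0x0706
s_2 = Round(s_1, k_1) = 0x5826
s_3 = Round(s_2, k_2) = 0xC20E
s_4 = Round(s_3, k_3) = 0x4996

0x4996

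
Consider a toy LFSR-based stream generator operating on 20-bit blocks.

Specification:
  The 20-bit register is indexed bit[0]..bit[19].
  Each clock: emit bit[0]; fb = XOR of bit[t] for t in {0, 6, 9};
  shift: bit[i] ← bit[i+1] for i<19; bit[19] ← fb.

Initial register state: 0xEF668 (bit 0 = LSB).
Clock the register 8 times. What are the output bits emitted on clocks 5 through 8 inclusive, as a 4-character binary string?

0110

reg_0 = 0xEF668
clock 1: out=0, reg = 0x77B34
clock 2: out=0, reg = 0xBBD9A
clock 3: out=0, reg = 0x5DECD
clock 4: out=1, reg = 0xAEF66
clock 5: out=0, reg = 0x577B3
clock 6: out=1, reg = 0x2BBD9
clock 7: out=1, reg = 0x95DEC
clock 8: out=0, reg = 0xCAEF6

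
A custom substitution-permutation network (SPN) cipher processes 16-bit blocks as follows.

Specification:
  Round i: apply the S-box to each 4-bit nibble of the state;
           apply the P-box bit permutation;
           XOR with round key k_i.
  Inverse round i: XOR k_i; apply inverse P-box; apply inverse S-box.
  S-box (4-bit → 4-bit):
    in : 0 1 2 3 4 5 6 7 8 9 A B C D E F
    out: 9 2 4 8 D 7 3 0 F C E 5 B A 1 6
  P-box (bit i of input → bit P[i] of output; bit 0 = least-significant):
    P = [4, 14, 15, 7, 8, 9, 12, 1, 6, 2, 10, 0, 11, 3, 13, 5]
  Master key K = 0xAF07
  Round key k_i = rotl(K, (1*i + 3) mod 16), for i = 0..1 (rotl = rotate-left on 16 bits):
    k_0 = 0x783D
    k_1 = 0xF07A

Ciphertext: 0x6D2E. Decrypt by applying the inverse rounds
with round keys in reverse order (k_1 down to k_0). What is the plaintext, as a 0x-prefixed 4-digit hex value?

s_0 = ciphertext = 0x6D2E
s_1 = InvRound(s_0, k_1) = 0xE5BB
s_2 = InvRound(s_1, k_0) = 0xEF49

0xEF49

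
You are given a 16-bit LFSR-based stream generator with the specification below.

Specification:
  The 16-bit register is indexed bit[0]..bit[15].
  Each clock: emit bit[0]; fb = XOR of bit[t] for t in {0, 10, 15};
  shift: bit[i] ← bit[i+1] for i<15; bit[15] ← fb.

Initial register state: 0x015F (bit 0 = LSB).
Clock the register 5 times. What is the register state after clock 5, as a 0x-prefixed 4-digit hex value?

0xA80A

reg_0 = 0x015F
clock 1: out=1, reg = 0x80AF
clock 2: out=1, reg = 0x4057
clock 3: out=1, reg = 0xA02B
clock 4: out=1, reg = 0x5015
clock 5: out=1, reg = 0xA80A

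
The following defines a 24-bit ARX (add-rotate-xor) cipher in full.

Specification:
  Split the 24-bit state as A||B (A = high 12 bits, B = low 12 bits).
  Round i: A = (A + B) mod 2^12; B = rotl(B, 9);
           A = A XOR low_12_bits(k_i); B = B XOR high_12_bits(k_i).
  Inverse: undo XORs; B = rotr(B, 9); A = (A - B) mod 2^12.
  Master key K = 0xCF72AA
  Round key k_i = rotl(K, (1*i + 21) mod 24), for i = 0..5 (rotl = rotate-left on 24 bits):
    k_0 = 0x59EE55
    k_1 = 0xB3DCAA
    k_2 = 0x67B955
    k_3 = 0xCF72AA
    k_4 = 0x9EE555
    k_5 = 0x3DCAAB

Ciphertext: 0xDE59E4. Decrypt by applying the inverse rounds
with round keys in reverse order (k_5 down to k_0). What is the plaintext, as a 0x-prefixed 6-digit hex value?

0x6168FA

s_0 = ciphertext = 0xDE59E4
s_1 = InvRound(s_0, k_5) = 0x5891C5
s_2 = InvRound(s_1, k_4) = 0xF8015C
s_3 = InvRound(s_2, k_3) = 0xFCCD5E
s_4 = InvRound(s_3, k_2) = 0xD6C92D
s_5 = InvRound(s_4, k_1) = 0x145081
s_6 = InvRound(s_5, k_0) = 0x6168FA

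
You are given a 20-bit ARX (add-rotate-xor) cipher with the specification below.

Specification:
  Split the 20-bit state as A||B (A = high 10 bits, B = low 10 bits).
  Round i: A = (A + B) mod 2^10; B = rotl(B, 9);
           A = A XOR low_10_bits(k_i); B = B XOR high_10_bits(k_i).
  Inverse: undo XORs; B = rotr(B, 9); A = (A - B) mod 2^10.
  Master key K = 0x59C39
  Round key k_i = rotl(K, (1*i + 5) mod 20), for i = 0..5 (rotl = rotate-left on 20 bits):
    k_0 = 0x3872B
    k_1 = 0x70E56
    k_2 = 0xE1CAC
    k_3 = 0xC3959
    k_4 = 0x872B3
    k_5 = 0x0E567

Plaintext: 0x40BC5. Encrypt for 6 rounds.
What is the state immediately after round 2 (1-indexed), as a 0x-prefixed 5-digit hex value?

s_0 = plaintext = 0x40BC5
s_1 = Round(s_0, k_0) = 0xFB303
s_2 = Round(s_1, k_1) = 0x2E642
s_3 = Round(s_2, k_2) = 0x95EA6
s_4 = Round(s_3, k_3) = 0x6925D
s_5 = Round(s_4, k_4) = 0xAC932
s_6 = Round(s_5, k_5) = 0xA0CA0

0x2E642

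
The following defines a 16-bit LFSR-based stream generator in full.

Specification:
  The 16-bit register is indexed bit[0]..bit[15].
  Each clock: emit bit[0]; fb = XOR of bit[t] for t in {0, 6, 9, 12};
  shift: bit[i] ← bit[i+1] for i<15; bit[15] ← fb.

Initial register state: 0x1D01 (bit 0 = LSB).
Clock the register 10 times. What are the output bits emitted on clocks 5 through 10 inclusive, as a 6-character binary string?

reg_0 = 0x1D01
clock 1: out=1, reg = 0x0E80
clock 2: out=0, reg = 0x8740
clock 3: out=0, reg = 0x43A0
clock 4: out=0, reg = 0xA1D0
clock 5: out=0, reg = 0xD0E8
clock 6: out=0, reg = 0x6874
clock 7: out=0, reg = 0xB43A
clock 8: out=0, reg = 0xDA1D
clock 9: out=1, reg = 0xED0E
clock 10: out=0, reg = 0x7687

000010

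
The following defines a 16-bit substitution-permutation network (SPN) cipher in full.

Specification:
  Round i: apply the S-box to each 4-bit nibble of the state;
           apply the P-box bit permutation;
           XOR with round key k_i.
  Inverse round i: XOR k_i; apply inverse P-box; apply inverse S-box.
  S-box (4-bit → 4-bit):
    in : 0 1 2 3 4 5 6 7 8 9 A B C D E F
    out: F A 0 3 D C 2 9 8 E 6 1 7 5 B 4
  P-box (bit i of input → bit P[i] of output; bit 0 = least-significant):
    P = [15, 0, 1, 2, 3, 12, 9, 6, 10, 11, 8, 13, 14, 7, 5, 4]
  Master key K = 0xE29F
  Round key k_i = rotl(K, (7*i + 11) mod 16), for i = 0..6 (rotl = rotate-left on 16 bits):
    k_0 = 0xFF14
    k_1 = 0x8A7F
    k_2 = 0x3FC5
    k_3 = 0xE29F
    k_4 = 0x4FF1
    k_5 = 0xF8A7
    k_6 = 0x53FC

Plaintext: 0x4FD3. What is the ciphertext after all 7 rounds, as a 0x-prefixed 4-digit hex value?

s_0 = plaintext = 0x4FD3
s_1 = Round(s_0, k_0) = 0x3C2D
s_2 = Round(s_1, k_1) = 0x47FD
s_3 = Round(s_2, k_2) = 0xD9F7
s_4 = Round(s_3, k_3) = 0x09BB
s_5 = Round(s_4, k_4) = 0xA649
s_6 = Round(s_5, k_5) = 0xF248
s_7 = Round(s_6, k_6) = 0x5190

0x5190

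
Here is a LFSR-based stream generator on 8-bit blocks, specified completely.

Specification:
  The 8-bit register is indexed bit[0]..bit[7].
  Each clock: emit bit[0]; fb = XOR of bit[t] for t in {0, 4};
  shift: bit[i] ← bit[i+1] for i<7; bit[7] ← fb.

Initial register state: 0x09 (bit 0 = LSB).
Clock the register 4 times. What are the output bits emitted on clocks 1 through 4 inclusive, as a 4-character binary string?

1001

reg_0 = 0x09
clock 1: out=1, reg = 0x84
clock 2: out=0, reg = 0x42
clock 3: out=0, reg = 0x21
clock 4: out=1, reg = 0x90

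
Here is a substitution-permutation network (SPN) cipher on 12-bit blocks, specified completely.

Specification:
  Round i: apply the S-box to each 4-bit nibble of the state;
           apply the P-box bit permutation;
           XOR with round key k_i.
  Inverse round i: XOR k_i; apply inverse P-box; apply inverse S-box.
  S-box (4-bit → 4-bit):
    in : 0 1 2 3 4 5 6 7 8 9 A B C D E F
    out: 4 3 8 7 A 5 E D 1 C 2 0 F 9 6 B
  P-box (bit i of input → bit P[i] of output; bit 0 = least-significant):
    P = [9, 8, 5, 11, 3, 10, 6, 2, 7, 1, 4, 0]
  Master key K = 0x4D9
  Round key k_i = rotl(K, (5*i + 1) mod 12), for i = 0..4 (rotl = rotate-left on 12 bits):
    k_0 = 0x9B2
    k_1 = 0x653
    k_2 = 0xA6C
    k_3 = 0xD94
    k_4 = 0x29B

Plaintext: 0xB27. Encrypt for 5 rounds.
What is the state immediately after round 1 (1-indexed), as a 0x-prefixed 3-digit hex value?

0x396

s_0 = plaintext = 0xB27
s_1 = Round(s_0, k_0) = 0x396
s_2 = Round(s_1, k_1) = 0xFA5
s_3 = Round(s_2, k_2) = 0xCCF
s_4 = Round(s_3, k_3) = 0x24B
s_5 = Round(s_4, k_4) = 0x69E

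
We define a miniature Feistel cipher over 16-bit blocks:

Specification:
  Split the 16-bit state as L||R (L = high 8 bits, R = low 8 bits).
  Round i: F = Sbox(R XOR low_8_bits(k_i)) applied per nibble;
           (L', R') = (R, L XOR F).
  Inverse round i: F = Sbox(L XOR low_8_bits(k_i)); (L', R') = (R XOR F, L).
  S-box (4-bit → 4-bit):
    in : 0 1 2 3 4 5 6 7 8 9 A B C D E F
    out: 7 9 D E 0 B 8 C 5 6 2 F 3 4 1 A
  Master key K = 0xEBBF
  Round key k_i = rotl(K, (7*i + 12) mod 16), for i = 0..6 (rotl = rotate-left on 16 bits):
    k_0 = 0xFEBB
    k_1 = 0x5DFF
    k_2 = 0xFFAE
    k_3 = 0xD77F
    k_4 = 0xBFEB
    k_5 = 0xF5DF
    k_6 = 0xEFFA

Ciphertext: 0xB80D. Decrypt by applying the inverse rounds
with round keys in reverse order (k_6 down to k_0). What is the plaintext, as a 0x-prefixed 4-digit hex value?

s_0 = ciphertext = 0xB80D
s_1 = InvRound(s_0, k_6) = 0x00B8
s_2 = InvRound(s_1, k_5) = 0xF200
s_3 = InvRound(s_2, k_4) = 0x96F2
s_4 = InvRound(s_3, k_3) = 0xE496
s_5 = InvRound(s_4, k_2) = 0x94E4
s_6 = InvRound(s_5, k_1) = 0x6B94
s_7 = InvRound(s_6, k_0) = 0xD36B

0xD36B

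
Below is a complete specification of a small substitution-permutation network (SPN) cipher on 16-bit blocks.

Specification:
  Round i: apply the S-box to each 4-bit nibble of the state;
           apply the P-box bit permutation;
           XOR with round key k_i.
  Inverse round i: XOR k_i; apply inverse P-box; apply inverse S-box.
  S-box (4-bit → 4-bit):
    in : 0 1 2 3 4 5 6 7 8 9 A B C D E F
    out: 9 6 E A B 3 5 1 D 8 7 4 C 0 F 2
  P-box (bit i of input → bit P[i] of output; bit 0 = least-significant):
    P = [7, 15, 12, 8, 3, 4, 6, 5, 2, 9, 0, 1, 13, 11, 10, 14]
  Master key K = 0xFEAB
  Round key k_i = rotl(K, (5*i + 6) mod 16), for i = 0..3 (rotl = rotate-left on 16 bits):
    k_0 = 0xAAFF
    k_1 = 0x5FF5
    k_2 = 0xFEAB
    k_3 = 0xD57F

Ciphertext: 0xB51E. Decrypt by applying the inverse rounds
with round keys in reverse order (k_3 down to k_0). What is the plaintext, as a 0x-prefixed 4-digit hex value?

0xB665

s_0 = ciphertext = 0xB51E
s_1 = InvRound(s_0, k_3) = 0x0BCD
s_2 = InvRound(s_1, k_2) = 0x80C2
s_3 = InvRound(s_2, k_1) = 0x2E32
s_4 = InvRound(s_3, k_0) = 0xB665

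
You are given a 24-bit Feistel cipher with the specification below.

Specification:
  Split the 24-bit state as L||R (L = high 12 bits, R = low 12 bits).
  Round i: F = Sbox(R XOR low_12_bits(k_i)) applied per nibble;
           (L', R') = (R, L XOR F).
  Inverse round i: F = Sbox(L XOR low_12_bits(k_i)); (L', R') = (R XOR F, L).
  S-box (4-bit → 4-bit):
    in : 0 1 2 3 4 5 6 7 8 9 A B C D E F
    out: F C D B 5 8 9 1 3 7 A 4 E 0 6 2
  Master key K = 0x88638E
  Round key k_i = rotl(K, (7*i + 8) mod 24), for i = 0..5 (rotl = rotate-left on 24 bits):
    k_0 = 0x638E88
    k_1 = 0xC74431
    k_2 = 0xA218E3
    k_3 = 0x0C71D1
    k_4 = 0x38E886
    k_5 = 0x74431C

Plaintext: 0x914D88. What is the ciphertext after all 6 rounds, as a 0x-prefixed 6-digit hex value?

0x2D78CF

s_0 = plaintext = 0x914D88
s_1 = Round(s_0, k_0) = 0xD882EB
s_2 = Round(s_1, k_1) = 0x2EB482
s_3 = Round(s_2, k_2) = 0x482C77
s_4 = Round(s_3, k_3) = 0xC7742B
s_5 = Round(s_4, k_4) = 0x42B2D7
s_6 = Round(s_5, k_5) = 0x2D78CF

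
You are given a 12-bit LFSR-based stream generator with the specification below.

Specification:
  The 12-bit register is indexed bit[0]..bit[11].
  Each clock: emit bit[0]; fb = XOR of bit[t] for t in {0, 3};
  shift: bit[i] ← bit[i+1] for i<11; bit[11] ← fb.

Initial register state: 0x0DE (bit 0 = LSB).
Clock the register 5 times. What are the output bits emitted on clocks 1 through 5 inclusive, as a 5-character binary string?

reg_0 = 0x0DE
clock 1: out=0, reg = 0x86F
clock 2: out=1, reg = 0x437
clock 3: out=1, reg = 0xA1B
clock 4: out=1, reg = 0x50D
clock 5: out=1, reg = 0x286

01111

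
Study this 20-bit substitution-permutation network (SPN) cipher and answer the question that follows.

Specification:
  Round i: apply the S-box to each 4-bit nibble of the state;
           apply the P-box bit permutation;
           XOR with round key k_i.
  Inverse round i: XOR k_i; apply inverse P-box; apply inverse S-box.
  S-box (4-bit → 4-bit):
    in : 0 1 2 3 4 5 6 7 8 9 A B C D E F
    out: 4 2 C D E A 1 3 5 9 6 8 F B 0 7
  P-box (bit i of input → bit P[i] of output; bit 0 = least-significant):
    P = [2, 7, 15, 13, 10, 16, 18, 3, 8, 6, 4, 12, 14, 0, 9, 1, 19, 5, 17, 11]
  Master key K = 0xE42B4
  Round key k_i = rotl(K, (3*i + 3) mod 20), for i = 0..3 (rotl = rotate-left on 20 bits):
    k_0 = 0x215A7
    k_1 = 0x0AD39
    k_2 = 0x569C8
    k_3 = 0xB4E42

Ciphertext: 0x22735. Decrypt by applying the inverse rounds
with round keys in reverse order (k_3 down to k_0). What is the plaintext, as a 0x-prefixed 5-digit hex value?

0xBAEE1

s_0 = ciphertext = 0x22735
s_1 = InvRound(s_0, k_3) = 0xDDF19
s_2 = InvRound(s_1, k_2) = 0x6A464
s_3 = InvRound(s_2, k_1) = 0x21F26
s_4 = InvRound(s_3, k_0) = 0xBAEE1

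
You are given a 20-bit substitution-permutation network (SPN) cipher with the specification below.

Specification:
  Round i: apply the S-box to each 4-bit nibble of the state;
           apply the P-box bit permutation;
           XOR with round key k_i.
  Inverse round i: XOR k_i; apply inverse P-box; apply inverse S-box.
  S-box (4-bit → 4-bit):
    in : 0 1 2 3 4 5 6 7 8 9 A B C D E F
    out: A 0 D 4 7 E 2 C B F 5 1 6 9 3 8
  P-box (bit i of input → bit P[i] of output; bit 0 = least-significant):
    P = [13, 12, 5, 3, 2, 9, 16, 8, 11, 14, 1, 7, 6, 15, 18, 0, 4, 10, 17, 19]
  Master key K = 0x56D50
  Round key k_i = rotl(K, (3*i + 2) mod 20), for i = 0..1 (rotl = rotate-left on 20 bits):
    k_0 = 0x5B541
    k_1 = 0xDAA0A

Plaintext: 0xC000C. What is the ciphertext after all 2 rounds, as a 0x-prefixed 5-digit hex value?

s_0 = plaintext = 0xC000C
s_1 = Round(s_0, k_0) = 0x762E0
s_2 = Round(s_1, k_1) = 0x73084

0x73084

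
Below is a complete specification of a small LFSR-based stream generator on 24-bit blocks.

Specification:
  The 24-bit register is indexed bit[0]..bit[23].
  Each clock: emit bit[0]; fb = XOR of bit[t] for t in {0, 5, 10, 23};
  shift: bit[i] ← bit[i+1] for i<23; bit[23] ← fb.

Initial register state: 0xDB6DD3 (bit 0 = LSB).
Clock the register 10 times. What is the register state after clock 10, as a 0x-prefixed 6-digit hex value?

reg_0 = 0xDB6DD3
clock 1: out=1, reg = 0xEDB6E9
clock 2: out=1, reg = 0x76DB74
clock 3: out=0, reg = 0xBB6DBA
clock 4: out=0, reg = 0xDDB6DD
clock 5: out=1, reg = 0xEEDB6E
clock 6: out=0, reg = 0x776DB7
clock 7: out=1, reg = 0xBBB6DB
clock 8: out=1, reg = 0xDDDB6D
clock 9: out=1, reg = 0xEEEDB6
clock 10: out=0, reg = 0xF776DB

0xF776DB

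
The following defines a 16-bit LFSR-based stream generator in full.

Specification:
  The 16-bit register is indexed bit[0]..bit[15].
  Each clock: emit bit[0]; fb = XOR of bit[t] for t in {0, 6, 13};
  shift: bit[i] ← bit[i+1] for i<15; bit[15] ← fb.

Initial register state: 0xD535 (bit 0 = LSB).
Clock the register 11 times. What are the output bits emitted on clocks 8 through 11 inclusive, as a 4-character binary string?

0101

reg_0 = 0xD535
clock 1: out=1, reg = 0xEA9A
clock 2: out=0, reg = 0xF54D
clock 3: out=1, reg = 0xFAA6
clock 4: out=0, reg = 0xFD53
clock 5: out=1, reg = 0xFEA9
clock 6: out=1, reg = 0x7F54
clock 7: out=0, reg = 0x3FAA
clock 8: out=0, reg = 0x9FD5
clock 9: out=1, reg = 0x4FEA
clock 10: out=0, reg = 0xA7F5
clock 11: out=1, reg = 0xD3FA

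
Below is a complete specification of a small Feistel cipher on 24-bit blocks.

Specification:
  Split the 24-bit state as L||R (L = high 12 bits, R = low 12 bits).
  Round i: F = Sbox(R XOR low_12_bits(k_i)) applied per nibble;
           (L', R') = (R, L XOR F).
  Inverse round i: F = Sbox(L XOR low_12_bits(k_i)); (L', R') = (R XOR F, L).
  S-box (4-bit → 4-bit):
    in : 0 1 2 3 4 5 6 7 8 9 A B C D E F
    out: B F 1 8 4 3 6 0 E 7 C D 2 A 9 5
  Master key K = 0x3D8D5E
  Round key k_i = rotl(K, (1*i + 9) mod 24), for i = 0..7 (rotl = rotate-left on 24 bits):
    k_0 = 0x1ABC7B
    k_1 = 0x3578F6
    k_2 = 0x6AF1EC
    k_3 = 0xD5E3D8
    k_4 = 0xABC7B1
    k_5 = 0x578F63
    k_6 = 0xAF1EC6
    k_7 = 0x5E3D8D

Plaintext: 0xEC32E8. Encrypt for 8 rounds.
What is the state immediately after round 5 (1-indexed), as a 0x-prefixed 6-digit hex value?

0x6BEE47

s_0 = plaintext = 0xEC32E8
s_1 = Round(s_0, k_0) = 0x2E87BB
s_2 = Round(s_1, k_1) = 0x7BB7A2
s_3 = Round(s_2, k_2) = 0x7A21F2
s_4 = Round(s_3, k_3) = 0x1F26BE
s_5 = Round(s_4, k_4) = 0x6BEE47
s_6 = Round(s_5, k_5) = 0xE479AA
s_7 = Round(s_6, k_6) = 0x9AAE25
s_8 = Round(s_7, k_7) = 0xE25164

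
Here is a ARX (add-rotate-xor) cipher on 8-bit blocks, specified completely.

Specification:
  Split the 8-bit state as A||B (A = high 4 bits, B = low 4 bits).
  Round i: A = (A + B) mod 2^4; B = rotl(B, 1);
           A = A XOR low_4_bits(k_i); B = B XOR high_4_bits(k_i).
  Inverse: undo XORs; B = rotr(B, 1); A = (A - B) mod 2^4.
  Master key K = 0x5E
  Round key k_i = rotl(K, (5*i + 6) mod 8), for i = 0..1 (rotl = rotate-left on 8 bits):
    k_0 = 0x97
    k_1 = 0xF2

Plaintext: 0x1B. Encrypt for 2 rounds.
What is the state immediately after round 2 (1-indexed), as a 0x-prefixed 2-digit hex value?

0xB2

s_0 = plaintext = 0x1B
s_1 = Round(s_0, k_0) = 0xBE
s_2 = Round(s_1, k_1) = 0xB2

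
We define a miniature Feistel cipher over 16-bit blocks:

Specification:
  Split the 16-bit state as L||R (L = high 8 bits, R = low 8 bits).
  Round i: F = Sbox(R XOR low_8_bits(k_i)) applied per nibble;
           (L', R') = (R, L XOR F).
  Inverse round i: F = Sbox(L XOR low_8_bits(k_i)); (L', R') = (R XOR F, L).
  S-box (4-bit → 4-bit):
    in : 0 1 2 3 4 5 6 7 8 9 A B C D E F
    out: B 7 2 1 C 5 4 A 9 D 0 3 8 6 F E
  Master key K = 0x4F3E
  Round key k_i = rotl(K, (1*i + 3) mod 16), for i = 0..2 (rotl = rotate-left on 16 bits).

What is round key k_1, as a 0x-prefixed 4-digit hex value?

0xF3E4

K = 0x4F3E
k_0 = rotl(K, (1*0+3) mod 16) = rotl(K, 3) = 0x79F2
k_1 = rotl(K, (1*1+3) mod 16) = rotl(K, 4) = 0xF3E4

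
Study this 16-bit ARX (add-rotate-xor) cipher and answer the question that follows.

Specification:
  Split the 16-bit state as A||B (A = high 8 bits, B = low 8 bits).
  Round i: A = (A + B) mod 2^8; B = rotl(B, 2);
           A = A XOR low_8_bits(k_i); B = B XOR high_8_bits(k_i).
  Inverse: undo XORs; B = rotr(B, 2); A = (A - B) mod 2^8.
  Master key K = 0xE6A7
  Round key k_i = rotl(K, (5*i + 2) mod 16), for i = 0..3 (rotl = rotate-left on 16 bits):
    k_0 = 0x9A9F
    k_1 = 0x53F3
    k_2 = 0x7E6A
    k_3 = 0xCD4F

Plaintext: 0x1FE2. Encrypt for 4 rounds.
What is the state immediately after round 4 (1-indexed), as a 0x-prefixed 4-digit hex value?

0x7445

s_0 = plaintext = 0x1FE2
s_1 = Round(s_0, k_0) = 0x9E11
s_2 = Round(s_1, k_1) = 0x5C17
s_3 = Round(s_2, k_2) = 0x1922
s_4 = Round(s_3, k_3) = 0x7445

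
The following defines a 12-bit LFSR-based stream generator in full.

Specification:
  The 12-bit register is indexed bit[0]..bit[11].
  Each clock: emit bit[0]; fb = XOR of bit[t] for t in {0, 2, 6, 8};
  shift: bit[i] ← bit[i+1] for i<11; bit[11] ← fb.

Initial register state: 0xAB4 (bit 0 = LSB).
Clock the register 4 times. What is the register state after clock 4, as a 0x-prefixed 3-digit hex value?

0x9AB

reg_0 = 0xAB4
clock 1: out=0, reg = 0xD5A
clock 2: out=0, reg = 0x6AD
clock 3: out=1, reg = 0x356
clock 4: out=0, reg = 0x9AB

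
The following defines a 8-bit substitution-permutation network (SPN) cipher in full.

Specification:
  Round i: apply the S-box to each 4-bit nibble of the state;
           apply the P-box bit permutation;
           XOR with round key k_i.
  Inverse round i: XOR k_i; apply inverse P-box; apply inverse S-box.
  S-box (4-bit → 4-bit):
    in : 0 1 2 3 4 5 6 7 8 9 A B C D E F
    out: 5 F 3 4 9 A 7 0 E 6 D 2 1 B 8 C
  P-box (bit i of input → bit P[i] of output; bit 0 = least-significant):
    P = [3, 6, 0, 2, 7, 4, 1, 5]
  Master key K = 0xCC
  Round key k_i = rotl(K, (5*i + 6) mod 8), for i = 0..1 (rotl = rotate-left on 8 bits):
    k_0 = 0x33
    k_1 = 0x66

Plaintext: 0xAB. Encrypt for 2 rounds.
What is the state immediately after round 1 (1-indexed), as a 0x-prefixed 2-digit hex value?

s_0 = plaintext = 0xAB
s_1 = Round(s_0, k_0) = 0xD1
s_2 = Round(s_1, k_1) = 0x9B

0xD1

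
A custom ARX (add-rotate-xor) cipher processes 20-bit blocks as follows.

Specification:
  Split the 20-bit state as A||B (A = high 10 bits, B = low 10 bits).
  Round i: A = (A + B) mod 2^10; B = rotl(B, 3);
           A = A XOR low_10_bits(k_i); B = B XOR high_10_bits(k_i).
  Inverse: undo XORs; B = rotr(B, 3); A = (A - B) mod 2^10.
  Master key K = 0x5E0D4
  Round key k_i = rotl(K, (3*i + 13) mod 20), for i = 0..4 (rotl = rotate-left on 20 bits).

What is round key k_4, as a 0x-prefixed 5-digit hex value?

K = 0x5E0D4
k_0 = rotl(K, (3*0+13) mod 20) = rotl(K, 13) = 0xA8BC1
k_1 = rotl(K, (3*1+13) mod 20) = rotl(K, 16) = 0x45E0D
k_2 = rotl(K, (3*2+13) mod 20) = rotl(K, 19) = 0x2F06A
k_3 = rotl(K, (3*3+13) mod 20) = rotl(K, 2) = 0x78351
k_4 = rotl(K, (3*4+13) mod 20) = rotl(K, 5) = 0xC1A8B

0xC1A8B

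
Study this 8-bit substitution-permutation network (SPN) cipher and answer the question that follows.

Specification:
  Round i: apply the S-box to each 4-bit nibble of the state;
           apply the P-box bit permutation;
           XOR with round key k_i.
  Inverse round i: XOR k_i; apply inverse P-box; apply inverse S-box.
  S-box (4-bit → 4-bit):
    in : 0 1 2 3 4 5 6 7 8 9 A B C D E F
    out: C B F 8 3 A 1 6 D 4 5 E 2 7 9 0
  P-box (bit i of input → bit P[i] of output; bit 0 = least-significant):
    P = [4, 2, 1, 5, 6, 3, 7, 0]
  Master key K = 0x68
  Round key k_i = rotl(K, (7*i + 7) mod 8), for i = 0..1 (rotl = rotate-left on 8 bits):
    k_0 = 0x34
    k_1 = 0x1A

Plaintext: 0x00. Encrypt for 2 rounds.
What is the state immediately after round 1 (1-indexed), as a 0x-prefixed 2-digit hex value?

0x97

s_0 = plaintext = 0x00
s_1 = Round(s_0, k_0) = 0x97
s_2 = Round(s_1, k_1) = 0x9C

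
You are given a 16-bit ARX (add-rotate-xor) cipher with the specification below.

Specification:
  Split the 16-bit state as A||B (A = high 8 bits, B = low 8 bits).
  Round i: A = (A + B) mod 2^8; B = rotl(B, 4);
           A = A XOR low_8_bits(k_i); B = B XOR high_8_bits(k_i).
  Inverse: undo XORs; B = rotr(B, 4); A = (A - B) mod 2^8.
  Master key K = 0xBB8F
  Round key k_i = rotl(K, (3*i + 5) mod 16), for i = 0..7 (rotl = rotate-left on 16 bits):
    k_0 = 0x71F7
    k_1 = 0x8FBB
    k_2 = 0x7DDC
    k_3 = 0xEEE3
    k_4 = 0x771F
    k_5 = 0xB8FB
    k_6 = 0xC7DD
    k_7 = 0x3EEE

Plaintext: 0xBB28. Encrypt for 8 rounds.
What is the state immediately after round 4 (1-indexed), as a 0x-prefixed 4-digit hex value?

s_0 = plaintext = 0xBB28
s_1 = Round(s_0, k_0) = 0x14F3
s_2 = Round(s_1, k_1) = 0xBCB0
s_3 = Round(s_2, k_2) = 0xB076
s_4 = Round(s_3, k_3) = 0xC589
s_5 = Round(s_4, k_4) = 0x51EF
s_6 = Round(s_5, k_5) = 0xBB46
s_7 = Round(s_6, k_6) = 0xDCA3
s_8 = Round(s_7, k_7) = 0x9104

0xC589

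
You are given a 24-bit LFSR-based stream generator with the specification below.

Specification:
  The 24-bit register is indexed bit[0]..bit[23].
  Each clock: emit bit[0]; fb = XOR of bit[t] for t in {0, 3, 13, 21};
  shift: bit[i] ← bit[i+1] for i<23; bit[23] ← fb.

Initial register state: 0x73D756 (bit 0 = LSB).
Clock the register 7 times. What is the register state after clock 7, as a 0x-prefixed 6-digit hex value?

reg_0 = 0x73D756
clock 1: out=0, reg = 0xB9EBAB
clock 2: out=1, reg = 0x5CF5D5
clock 3: out=1, reg = 0x2E7AEA
clock 4: out=0, reg = 0x973D75
clock 5: out=1, reg = 0x4B9EBA
clock 6: out=0, reg = 0xA5CF5D
clock 7: out=1, reg = 0xD2E7AE

0xD2E7AE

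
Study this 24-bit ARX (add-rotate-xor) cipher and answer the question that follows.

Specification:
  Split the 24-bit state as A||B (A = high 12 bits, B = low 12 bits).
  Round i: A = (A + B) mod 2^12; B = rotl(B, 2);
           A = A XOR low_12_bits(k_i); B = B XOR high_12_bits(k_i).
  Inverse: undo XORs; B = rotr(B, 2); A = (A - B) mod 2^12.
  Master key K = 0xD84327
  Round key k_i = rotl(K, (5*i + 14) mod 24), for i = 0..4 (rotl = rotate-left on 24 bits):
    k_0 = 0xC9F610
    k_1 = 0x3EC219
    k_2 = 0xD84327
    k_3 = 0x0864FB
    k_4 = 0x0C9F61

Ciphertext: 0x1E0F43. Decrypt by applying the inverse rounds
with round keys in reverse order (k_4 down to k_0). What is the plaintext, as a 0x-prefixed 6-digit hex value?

0x74A464

s_0 = ciphertext = 0x1E0F43
s_1 = InvRound(s_0, k_4) = 0x29FBE2
s_2 = InvRound(s_1, k_3) = 0x38B2D9
s_3 = InvRound(s_2, k_2) = 0x8D57D7
s_4 = InvRound(s_3, k_1) = 0xDBED0E
s_5 = InvRound(s_4, k_0) = 0x74A464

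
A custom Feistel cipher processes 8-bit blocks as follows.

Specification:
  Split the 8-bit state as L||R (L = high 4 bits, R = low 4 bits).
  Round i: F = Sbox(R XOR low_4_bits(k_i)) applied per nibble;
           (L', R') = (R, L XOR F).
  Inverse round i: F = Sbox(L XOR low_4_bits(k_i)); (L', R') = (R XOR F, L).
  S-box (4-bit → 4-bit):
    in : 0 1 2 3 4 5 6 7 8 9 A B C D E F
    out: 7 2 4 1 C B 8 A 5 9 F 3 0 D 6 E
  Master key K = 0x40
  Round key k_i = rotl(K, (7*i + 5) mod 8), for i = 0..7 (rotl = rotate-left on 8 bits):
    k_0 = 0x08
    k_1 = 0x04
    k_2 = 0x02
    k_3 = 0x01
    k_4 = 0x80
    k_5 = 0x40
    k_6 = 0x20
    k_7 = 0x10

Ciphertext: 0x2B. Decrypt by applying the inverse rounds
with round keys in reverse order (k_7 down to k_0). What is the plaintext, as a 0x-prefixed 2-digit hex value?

s_0 = ciphertext = 0x2B
s_1 = InvRound(s_0, k_7) = 0xF2
s_2 = InvRound(s_1, k_6) = 0xCF
s_3 = InvRound(s_2, k_5) = 0xFC
s_4 = InvRound(s_3, k_4) = 0x2F
s_5 = InvRound(s_4, k_3) = 0xE2
s_6 = InvRound(s_5, k_2) = 0x2E
s_7 = InvRound(s_6, k_1) = 0x62
s_8 = InvRound(s_7, k_0) = 0x46

0x46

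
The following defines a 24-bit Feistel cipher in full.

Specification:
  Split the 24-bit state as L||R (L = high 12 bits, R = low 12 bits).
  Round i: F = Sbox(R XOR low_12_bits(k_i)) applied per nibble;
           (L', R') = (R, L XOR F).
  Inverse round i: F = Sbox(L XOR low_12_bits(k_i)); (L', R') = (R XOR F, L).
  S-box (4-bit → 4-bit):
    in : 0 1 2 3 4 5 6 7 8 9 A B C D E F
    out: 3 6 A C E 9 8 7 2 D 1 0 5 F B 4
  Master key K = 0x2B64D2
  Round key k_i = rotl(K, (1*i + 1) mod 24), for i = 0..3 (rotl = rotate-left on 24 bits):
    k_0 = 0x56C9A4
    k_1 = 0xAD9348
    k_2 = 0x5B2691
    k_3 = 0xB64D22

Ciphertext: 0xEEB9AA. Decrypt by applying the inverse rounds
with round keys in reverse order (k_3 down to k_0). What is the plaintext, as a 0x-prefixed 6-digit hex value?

0x32F357

s_0 = ciphertext = 0xEEB9AA
s_1 = InvRound(s_0, k_3) = 0x5F7EEB
s_2 = InvRound(s_1, k_2) = 0x2635F7
s_3 = InvRound(s_2, k_1) = 0x357263
s_4 = InvRound(s_3, k_0) = 0x32F357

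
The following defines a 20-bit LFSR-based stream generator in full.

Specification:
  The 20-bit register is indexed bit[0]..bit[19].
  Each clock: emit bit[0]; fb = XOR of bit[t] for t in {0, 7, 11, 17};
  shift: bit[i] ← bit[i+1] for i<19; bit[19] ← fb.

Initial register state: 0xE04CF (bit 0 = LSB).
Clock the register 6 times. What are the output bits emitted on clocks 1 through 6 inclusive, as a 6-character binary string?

reg_0 = 0xE04CF
clock 1: out=1, reg = 0xF0267
clock 2: out=1, reg = 0x78133
clock 3: out=1, reg = 0x3C099
clock 4: out=1, reg = 0x9E04C
clock 5: out=0, reg = 0x4F026
clock 6: out=0, reg = 0x27813

111100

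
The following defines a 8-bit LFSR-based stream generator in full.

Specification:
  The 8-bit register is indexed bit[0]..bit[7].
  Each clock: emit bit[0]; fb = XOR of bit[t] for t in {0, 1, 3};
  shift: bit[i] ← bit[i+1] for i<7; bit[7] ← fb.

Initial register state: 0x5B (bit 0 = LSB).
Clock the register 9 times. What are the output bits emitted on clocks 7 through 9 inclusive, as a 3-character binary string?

101

reg_0 = 0x5B
clock 1: out=1, reg = 0xAD
clock 2: out=1, reg = 0x56
clock 3: out=0, reg = 0xAB
clock 4: out=1, reg = 0xD5
clock 5: out=1, reg = 0xEA
clock 6: out=0, reg = 0x75
clock 7: out=1, reg = 0xBA
clock 8: out=0, reg = 0x5D
clock 9: out=1, reg = 0x2E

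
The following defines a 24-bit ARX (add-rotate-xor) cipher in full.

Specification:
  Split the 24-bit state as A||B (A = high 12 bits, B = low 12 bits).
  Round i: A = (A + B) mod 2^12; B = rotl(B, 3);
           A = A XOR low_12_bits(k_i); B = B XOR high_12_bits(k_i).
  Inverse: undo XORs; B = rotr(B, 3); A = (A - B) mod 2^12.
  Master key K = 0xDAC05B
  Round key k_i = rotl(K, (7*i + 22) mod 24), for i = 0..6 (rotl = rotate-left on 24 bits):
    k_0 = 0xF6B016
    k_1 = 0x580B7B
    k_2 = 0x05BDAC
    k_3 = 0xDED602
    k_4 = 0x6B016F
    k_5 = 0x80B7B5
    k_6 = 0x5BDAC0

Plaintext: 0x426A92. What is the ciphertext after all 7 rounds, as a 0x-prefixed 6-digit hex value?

s_0 = plaintext = 0x426A92
s_1 = Round(s_0, k_0) = 0xEAEBFE
s_2 = Round(s_1, k_1) = 0x1D7A75
s_3 = Round(s_2, k_2) = 0x1E03F6
s_4 = Round(s_3, k_3) = 0x3D425C
s_5 = Round(s_4, k_4) = 0x75F451
s_6 = Round(s_5, k_5) = 0xC05A81
s_7 = Round(s_6, k_6) = 0xC461B0

0xC461B0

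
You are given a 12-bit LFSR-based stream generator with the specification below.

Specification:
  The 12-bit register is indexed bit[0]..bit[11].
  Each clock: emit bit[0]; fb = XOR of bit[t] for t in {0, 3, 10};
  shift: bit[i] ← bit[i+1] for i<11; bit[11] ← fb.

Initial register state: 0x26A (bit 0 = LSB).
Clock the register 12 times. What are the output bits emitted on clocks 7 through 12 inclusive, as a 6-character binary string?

100100

reg_0 = 0x26A
clock 1: out=0, reg = 0x935
clock 2: out=1, reg = 0xC9A
clock 3: out=0, reg = 0x64D
clock 4: out=1, reg = 0xB26
clock 5: out=0, reg = 0x593
clock 6: out=1, reg = 0x2C9
clock 7: out=1, reg = 0x164
clock 8: out=0, reg = 0x0B2
clock 9: out=0, reg = 0x059
clock 10: out=1, reg = 0x02C
clock 11: out=0, reg = 0x816
clock 12: out=0, reg = 0x40B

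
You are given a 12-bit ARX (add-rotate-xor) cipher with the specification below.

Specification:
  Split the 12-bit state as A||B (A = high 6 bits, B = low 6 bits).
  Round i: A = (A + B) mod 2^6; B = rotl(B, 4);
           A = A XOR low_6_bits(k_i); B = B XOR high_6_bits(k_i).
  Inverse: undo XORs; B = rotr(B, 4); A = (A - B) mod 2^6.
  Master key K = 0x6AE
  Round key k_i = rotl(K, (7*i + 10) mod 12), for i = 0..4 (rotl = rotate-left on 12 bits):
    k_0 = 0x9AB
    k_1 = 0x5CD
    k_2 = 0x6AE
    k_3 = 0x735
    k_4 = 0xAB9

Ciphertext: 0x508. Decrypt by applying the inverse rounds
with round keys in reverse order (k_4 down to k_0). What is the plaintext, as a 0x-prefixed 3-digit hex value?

0x2AC

s_0 = ciphertext = 0x508
s_1 = InvRound(s_0, k_4) = 0x8CA
s_2 = InvRound(s_1, k_3) = 0xF59
s_3 = InvRound(s_2, k_2) = 0x1CC
s_4 = InvRound(s_3, k_1) = 0x76D
s_5 = InvRound(s_4, k_0) = 0x2AC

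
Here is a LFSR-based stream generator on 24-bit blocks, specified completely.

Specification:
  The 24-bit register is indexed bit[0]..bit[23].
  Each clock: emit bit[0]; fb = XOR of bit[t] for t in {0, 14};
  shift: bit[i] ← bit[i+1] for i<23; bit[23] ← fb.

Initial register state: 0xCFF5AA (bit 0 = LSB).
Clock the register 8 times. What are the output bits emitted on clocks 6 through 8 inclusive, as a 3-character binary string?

101

reg_0 = 0xCFF5AA
clock 1: out=0, reg = 0xE7FAD5
clock 2: out=1, reg = 0x73FD6A
clock 3: out=0, reg = 0xB9FEB5
clock 4: out=1, reg = 0x5CFF5A
clock 5: out=0, reg = 0xAE7FAD
clock 6: out=1, reg = 0x573FD6
clock 7: out=0, reg = 0x2B9FEB
clock 8: out=1, reg = 0x95CFF5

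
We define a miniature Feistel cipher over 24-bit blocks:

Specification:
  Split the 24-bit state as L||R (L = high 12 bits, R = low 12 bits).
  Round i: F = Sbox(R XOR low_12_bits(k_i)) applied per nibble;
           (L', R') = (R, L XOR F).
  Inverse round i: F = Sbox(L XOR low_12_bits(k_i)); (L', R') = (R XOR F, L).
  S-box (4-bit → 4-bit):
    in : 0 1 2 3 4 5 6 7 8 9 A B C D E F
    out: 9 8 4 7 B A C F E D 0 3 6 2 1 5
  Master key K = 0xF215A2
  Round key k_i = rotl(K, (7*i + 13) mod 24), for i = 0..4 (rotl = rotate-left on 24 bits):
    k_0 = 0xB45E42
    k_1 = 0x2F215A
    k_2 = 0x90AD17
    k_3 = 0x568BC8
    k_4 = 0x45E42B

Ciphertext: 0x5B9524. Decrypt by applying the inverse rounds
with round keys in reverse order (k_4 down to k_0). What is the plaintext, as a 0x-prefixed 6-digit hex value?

0x81D620

s_0 = ciphertext = 0x5B9524
s_1 = InvRound(s_0, k_4) = 0xDF05B9
s_2 = InvRound(s_1, k_3) = 0x9C7DF0
s_3 = InvRound(s_2, k_2) = 0x6D99C7
s_4 = InvRound(s_3, k_1) = 0x6206D9
s_5 = InvRound(s_4, k_0) = 0x81D620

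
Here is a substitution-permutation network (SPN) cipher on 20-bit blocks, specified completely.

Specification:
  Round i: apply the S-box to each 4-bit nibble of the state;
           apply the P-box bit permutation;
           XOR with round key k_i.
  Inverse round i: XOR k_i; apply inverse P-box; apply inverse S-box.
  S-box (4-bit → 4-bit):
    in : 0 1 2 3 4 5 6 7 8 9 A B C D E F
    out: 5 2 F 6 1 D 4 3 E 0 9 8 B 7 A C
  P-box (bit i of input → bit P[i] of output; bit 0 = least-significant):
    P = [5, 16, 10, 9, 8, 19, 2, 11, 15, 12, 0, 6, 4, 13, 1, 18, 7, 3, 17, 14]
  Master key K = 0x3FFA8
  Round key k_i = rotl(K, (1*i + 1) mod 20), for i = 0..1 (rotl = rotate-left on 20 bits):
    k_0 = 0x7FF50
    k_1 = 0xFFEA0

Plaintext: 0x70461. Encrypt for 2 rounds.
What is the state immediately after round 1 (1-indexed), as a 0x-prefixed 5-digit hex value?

s_0 = plaintext = 0x70461
s_1 = Round(s_0, k_0) = 0x67FCE
s_2 = Round(s_1, k_1) = 0x4D5F1

0x67FCE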